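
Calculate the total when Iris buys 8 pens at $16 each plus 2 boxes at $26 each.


Cost of pens:
8 x $16 = $128
Cost of boxes:
2 x $26 = $52
Add both:
$128 + $52 = $180

$180


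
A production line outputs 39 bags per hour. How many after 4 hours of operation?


Production rate: 39 bags per hour
Time: 4 hours
Total: 39 x 4 = 156 bags

156 bags


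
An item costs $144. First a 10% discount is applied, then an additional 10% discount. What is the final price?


First discount:
10% of $144 = $14.40
Price after first discount:
$144 - $14.40 = $129.60
Second discount:
10% of $129.60 = $12.96
Final price:
$129.60 - $12.96 = $116.64

$116.64


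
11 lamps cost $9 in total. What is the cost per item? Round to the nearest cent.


Total cost: $9
Number of items: 11
Unit price: $9 / 11 = $0.8181... ≈ $0.82

$0.82


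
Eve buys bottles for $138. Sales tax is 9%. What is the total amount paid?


Calculate the tax:
9% of $138 = $12.42
Add tax to price:
$138 + $12.42 = $150.42

$150.42


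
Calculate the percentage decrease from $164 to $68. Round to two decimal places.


Find the absolute change:
|68 - 164| = 96
Divide by original and multiply by 100:
96 / 164 x 100 = 58.5365...% ≈ 58.54%

58.54%


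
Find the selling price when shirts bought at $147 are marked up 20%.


Calculate the markup amount:
20% of $147 = $29.40
Add to cost:
$147 + $29.40 = $176.40

$176.40


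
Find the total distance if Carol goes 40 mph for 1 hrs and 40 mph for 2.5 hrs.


Leg 1 distance:
40 x 1 = 40 miles
Leg 2 distance:
40 x 2.5 = 100 miles
Total distance:
40 + 100 = 140 miles

140 miles


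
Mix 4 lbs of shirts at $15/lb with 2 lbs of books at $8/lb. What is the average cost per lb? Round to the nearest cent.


Cost of shirts:
4 x $15 = $60
Cost of books:
2 x $8 = $16
Total cost: $60 + $16 = $76
Total weight: 6 lbs
Average: $76 / 6 = $12.6666... ≈ $12.67/lb

$12.67/lb


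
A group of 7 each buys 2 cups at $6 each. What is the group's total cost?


Cost per person:
2 x $6 = $12
Group total:
7 x $12 = $84

$84


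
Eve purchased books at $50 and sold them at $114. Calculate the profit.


Selling price = $114
Cost price = $50
Profit = selling price - cost price:
Profit = $114 - $50 = $64

$64


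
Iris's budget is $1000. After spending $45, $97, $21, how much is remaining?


Add up expenses:
$45 + $97 + $21 = $163
Subtract from budget:
$1000 - $163 = $837

$837


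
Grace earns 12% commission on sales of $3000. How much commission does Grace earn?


Convert rate to decimal:
12% = 0.12
Multiply by sales:
$3000 x 0.12 = $360

$360


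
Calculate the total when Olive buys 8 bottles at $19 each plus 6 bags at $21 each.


Cost of bottles:
8 x $19 = $152
Cost of bags:
6 x $21 = $126
Add both:
$152 + $126 = $278

$278


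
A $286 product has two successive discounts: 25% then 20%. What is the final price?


First discount:
25% of $286 = $71.50
Price after first discount:
$286 - $71.50 = $214.50
Second discount:
20% of $214.50 = $42.90
Final price:
$214.50 - $42.90 = $171.60

$171.60


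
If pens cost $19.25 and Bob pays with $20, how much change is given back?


Start with the amount paid:
$20
Subtract the price:
$20 - $19.25 = $0.75

$0.75


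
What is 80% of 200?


Convert percentage to decimal:
80% = 0.8
Multiply:
200 x 0.8 = 160

160


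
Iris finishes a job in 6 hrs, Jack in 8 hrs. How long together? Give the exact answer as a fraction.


Iris's rate: 1/6 of the job per hour
Jack's rate: 1/8 of the job per hour
Combined rate: 1/6 + 1/8 = 7/24 per hour
Time = 1 / (7/24) = 24/7 hours (≈ 3.43 hours)

24/7 hours


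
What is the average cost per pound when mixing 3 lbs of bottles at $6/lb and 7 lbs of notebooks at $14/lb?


Cost of bottles:
3 x $6 = $18
Cost of notebooks:
7 x $14 = $98
Total cost: $18 + $98 = $116
Total weight: 10 lbs
Average: $116 / 10 = $11.60/lb

$11.60/lb


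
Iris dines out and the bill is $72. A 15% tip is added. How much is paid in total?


Calculate the tip:
15% of $72 = $10.80
Add tip to meal cost:
$72 + $10.80 = $82.80

$82.80


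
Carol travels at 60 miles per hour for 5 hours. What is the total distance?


Use the formula: distance = speed x time
Speed = 60 mph, Time = 5 hours
60 x 5 = 300 miles

300 miles


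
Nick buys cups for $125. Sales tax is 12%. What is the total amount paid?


Calculate the tax:
12% of $125 = $15
Add tax to price:
$125 + $15 = $140

$140


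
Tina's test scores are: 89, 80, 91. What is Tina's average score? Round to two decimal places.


Add the scores:
89 + 80 + 91 = 260
Divide by the number of tests:
260 / 3 = 86.6666... ≈ 86.67

86.67


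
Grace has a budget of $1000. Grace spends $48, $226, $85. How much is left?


Add up expenses:
$48 + $226 + $85 = $359
Subtract from budget:
$1000 - $359 = $641

$641


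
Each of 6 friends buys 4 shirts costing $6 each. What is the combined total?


Cost per person:
4 x $6 = $24
Group total:
6 x $24 = $144

$144


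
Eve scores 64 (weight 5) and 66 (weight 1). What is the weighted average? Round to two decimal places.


Weighted sum:
5 x 64 + 1 x 66 = 386
Total weight:
5 + 1 = 6
Weighted average:
386 / 6 = 64.3333... ≈ 64.33

64.33


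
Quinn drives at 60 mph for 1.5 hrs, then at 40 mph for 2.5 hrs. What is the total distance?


Leg 1 distance:
60 x 1.5 = 90 miles
Leg 2 distance:
40 x 2.5 = 100 miles
Total distance:
90 + 100 = 190 miles

190 miles


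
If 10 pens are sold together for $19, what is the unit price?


Total cost: $19
Number of items: 10
Unit price: $19 / 10 = $1.90

$1.90


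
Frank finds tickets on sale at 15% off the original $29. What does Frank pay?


Calculate the discount amount:
15% of $29 = $4.35
Subtract from original:
$29 - $4.35 = $24.65

$24.65


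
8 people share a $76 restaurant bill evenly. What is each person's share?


Total bill: $76
Number of people: 8
Each pays: $76 / 8 = $9.50

$9.50


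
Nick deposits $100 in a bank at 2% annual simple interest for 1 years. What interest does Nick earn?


Use the formula I = P x R x T / 100
P x R x T = 100 x 2 x 1 = 200
I = 200 / 100 = $2

$2


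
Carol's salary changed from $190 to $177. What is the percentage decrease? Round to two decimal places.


Find the absolute change:
|177 - 190| = 13
Divide by original and multiply by 100:
13 / 190 x 100 = 6.8421...% ≈ 6.84%

6.84%


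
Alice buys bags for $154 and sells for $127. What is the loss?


Selling price = $127
Cost price = $154
Loss = cost price - selling price:
Loss = $154 - $127 = $27

$27


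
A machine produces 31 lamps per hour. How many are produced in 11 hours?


Production rate: 31 lamps per hour
Time: 11 hours
Total: 31 x 11 = 341 lamps

341 lamps


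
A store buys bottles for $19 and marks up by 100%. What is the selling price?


Calculate the markup amount:
100% of $19 = $19
Add to cost:
$19 + $19 = $38

$38


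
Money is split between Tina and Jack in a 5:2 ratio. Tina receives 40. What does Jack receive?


Find the multiplier:
40 / 5 = 8
Apply to Jack's share:
2 x 8 = 16

16


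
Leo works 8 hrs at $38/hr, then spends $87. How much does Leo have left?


Calculate earnings:
8 x $38 = $304
Subtract spending:
$304 - $87 = $217

$217


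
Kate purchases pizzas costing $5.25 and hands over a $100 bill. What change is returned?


Start with the amount paid:
$100
Subtract the price:
$100 - $5.25 = $94.75

$94.75


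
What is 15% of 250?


Convert percentage to decimal:
15% = 0.15
Multiply:
250 x 0.15 = 37.5

37.5


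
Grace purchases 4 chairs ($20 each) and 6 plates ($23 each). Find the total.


Cost of chairs:
4 x $20 = $80
Cost of plates:
6 x $23 = $138
Add both:
$80 + $138 = $218

$218


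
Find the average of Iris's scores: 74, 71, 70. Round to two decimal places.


Add the scores:
74 + 71 + 70 = 215
Divide by the number of tests:
215 / 3 = 71.6666... ≈ 71.67

71.67


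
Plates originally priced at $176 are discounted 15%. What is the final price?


Calculate the discount amount:
15% of $176 = $26.40
Subtract from original:
$176 - $26.40 = $149.60

$149.60


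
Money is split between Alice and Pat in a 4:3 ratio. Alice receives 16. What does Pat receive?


Find the multiplier:
16 / 4 = 4
Apply to Pat's share:
3 x 4 = 12

12


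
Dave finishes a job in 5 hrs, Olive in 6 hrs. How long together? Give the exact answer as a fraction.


Dave's rate: 1/5 of the job per hour
Olive's rate: 1/6 of the job per hour
Combined rate: 1/5 + 1/6 = 11/30 per hour
Time = 1 / (11/30) = 30/11 hours (≈ 2.73 hours)

30/11 hours


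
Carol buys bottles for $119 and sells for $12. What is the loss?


Selling price = $12
Cost price = $119
Loss = cost price - selling price:
Loss = $119 - $12 = $107

$107


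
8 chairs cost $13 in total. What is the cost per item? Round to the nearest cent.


Total cost: $13
Number of items: 8
Unit price: $13 / 8 = $1.625 ≈ $1.63

$1.63


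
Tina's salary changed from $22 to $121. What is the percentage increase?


Find the absolute change:
|121 - 22| = 99
Divide by original and multiply by 100:
99 / 22 x 100 = 450%

450%


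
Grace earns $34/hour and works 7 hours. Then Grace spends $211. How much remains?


Calculate earnings:
7 x $34 = $238
Subtract spending:
$238 - $211 = $27

$27


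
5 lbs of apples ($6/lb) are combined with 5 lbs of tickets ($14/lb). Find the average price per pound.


Cost of apples:
5 x $6 = $30
Cost of tickets:
5 x $14 = $70
Total cost: $30 + $70 = $100
Total weight: 10 lbs
Average: $100 / 10 = $10/lb

$10/lb


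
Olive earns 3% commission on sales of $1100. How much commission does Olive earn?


Convert rate to decimal:
3% = 0.03
Multiply by sales:
$1100 x 0.03 = $33

$33


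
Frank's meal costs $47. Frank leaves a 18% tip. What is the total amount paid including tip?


Calculate the tip:
18% of $47 = $8.46
Add tip to meal cost:
$47 + $8.46 = $55.46

$55.46


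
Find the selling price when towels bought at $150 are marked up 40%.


Calculate the markup amount:
40% of $150 = $60
Add to cost:
$150 + $60 = $210

$210


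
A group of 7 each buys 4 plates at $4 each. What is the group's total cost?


Cost per person:
4 x $4 = $16
Group total:
7 x $16 = $112

$112


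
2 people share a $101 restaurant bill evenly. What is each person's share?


Total bill: $101
Number of people: 2
Each pays: $101 / 2 = $50.50

$50.50


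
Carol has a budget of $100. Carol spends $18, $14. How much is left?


Add up expenses:
$18 + $14 = $32
Subtract from budget:
$100 - $32 = $68

$68


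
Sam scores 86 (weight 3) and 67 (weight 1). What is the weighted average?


Weighted sum:
3 x 86 + 1 x 67 = 325
Total weight:
3 + 1 = 4
Weighted average:
325 / 4 = 81.25

81.25


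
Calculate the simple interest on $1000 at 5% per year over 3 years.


Use the formula I = P x R x T / 100
P x R x T = 1000 x 5 x 3 = 15000
I = 15000 / 100 = $150

$150


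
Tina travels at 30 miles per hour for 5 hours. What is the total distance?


Use the formula: distance = speed x time
Speed = 30 mph, Time = 5 hours
30 x 5 = 150 miles

150 miles


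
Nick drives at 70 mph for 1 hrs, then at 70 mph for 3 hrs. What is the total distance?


Leg 1 distance:
70 x 1 = 70 miles
Leg 2 distance:
70 x 3 = 210 miles
Total distance:
70 + 210 = 280 miles

280 miles


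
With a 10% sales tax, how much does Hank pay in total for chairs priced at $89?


Calculate the tax:
10% of $89 = $8.90
Add tax to price:
$89 + $8.90 = $97.90

$97.90


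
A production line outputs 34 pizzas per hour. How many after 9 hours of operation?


Production rate: 34 pizzas per hour
Time: 9 hours
Total: 34 x 9 = 306 pizzas

306 pizzas


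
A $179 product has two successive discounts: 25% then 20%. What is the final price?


First discount:
25% of $179 = $44.75
Price after first discount:
$179 - $44.75 = $134.25
Second discount:
20% of $134.25 = $26.85
Final price:
$134.25 - $26.85 = $107.40

$107.40


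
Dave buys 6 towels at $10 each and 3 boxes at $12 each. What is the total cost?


Cost of towels:
6 x $10 = $60
Cost of boxes:
3 x $12 = $36
Add both:
$60 + $36 = $96

$96


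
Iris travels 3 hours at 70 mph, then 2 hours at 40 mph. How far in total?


Leg 1 distance:
70 x 3 = 210 miles
Leg 2 distance:
40 x 2 = 80 miles
Total distance:
210 + 80 = 290 miles

290 miles


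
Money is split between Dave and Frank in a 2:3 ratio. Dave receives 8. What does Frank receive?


Find the multiplier:
8 / 2 = 4
Apply to Frank's share:
3 x 4 = 12

12


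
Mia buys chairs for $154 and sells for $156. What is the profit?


Selling price = $156
Cost price = $154
Profit = selling price - cost price:
Profit = $156 - $154 = $2

$2


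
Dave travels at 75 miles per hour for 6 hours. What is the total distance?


Use the formula: distance = speed x time
Speed = 75 mph, Time = 6 hours
75 x 6 = 450 miles

450 miles


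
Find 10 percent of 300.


Convert percentage to decimal:
10% = 0.1
Multiply:
300 x 0.1 = 30

30


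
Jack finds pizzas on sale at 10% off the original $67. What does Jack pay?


Calculate the discount amount:
10% of $67 = $6.70
Subtract from original:
$67 - $6.70 = $60.30

$60.30


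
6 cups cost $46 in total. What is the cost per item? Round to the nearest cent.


Total cost: $46
Number of items: 6
Unit price: $46 / 6 = $7.6666... ≈ $7.67

$7.67


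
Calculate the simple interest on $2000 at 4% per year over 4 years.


Use the formula I = P x R x T / 100
P x R x T = 2000 x 4 x 4 = 32000
I = 32000 / 100 = $320

$320


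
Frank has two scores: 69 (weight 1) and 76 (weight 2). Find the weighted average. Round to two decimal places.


Weighted sum:
1 x 69 + 2 x 76 = 221
Total weight:
1 + 2 = 3
Weighted average:
221 / 3 = 73.6666... ≈ 73.67

73.67


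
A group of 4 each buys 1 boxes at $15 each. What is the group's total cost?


Cost per person:
1 x $15 = $15
Group total:
4 x $15 = $60

$60


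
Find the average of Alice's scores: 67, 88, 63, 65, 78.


Add the scores:
67 + 88 + 63 + 65 + 78 = 361
Divide by the number of tests:
361 / 5 = 72.2

72.2


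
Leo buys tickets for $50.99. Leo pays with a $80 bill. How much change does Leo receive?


Start with the amount paid:
$80
Subtract the price:
$80 - $50.99 = $29.01

$29.01


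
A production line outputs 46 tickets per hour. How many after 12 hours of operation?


Production rate: 46 tickets per hour
Time: 12 hours
Total: 46 x 12 = 552 tickets

552 tickets


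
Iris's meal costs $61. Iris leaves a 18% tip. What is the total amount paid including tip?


Calculate the tip:
18% of $61 = $10.98
Add tip to meal cost:
$61 + $10.98 = $71.98

$71.98


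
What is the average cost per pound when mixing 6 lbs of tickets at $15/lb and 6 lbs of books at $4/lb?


Cost of tickets:
6 x $15 = $90
Cost of books:
6 x $4 = $24
Total cost: $90 + $24 = $114
Total weight: 12 lbs
Average: $114 / 12 = $9.50/lb

$9.50/lb


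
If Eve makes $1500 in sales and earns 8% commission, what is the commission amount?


Convert rate to decimal:
8% = 0.08
Multiply by sales:
$1500 x 0.08 = $120

$120


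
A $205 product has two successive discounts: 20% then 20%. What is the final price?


First discount:
20% of $205 = $41
Price after first discount:
$205 - $41 = $164
Second discount:
20% of $164 = $32.80
Final price:
$164 - $32.80 = $131.20

$131.20


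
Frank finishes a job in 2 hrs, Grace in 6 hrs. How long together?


Frank's rate: 1/2 of the job per hour
Grace's rate: 1/6 of the job per hour
Combined rate: 1/2 + 1/6 = 2/3 per hour
Time = 1 / (2/3) = 3/2 = 1.5 hours

1.5 hours


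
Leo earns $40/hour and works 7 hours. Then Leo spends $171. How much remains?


Calculate earnings:
7 x $40 = $280
Subtract spending:
$280 - $171 = $109

$109


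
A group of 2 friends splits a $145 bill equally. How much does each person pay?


Total bill: $145
Number of people: 2
Each pays: $145 / 2 = $72.50

$72.50


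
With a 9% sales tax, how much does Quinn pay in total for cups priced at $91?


Calculate the tax:
9% of $91 = $8.19
Add tax to price:
$91 + $8.19 = $99.19

$99.19


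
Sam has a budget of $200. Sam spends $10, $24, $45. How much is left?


Add up expenses:
$10 + $24 + $45 = $79
Subtract from budget:
$200 - $79 = $121

$121


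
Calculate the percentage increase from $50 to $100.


Find the absolute change:
|100 - 50| = 50
Divide by original and multiply by 100:
50 / 50 x 100 = 100%

100%


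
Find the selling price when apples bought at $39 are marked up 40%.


Calculate the markup amount:
40% of $39 = $15.60
Add to cost:
$39 + $15.60 = $54.60

$54.60


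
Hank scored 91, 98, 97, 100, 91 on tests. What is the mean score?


Add the scores:
91 + 98 + 97 + 100 + 91 = 477
Divide by the number of tests:
477 / 5 = 95.4

95.4


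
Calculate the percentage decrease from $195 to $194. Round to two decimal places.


Find the absolute change:
|194 - 195| = 1
Divide by original and multiply by 100:
1 / 195 x 100 = 0.5128...% ≈ 0.51%

0.51%


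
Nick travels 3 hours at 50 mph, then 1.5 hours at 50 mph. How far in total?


Leg 1 distance:
50 x 3 = 150 miles
Leg 2 distance:
50 x 1.5 = 75 miles
Total distance:
150 + 75 = 225 miles

225 miles


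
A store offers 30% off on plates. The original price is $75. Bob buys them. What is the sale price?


Calculate the discount amount:
30% of $75 = $22.50
Subtract from original:
$75 - $22.50 = $52.50

$52.50


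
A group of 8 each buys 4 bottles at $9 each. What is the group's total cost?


Cost per person:
4 x $9 = $36
Group total:
8 x $36 = $288

$288


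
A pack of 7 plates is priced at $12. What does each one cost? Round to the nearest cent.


Total cost: $12
Number of items: 7
Unit price: $12 / 7 = $1.7142... ≈ $1.71

$1.71


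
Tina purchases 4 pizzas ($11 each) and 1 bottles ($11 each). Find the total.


Cost of pizzas:
4 x $11 = $44
Cost of bottles:
1 x $11 = $11
Add both:
$44 + $11 = $55

$55


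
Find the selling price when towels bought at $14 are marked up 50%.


Calculate the markup amount:
50% of $14 = $7
Add to cost:
$14 + $7 = $21

$21


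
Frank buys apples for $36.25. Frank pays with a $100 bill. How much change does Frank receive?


Start with the amount paid:
$100
Subtract the price:
$100 - $36.25 = $63.75

$63.75


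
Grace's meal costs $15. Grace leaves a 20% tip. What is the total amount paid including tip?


Calculate the tip:
20% of $15 = $3
Add tip to meal cost:
$15 + $3 = $18

$18


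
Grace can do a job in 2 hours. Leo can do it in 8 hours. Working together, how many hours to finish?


Grace's rate: 1/2 of the job per hour
Leo's rate: 1/8 of the job per hour
Combined rate: 1/2 + 1/8 = 5/8 per hour
Time = 1 / (5/8) = 8/5 = 1.6 hours

1.6 hours


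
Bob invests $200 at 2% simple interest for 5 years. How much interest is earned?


Use the formula I = P x R x T / 100
P x R x T = 200 x 2 x 5 = 2000
I = 2000 / 100 = $20

$20


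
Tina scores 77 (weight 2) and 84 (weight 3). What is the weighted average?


Weighted sum:
2 x 77 + 3 x 84 = 406
Total weight:
2 + 3 = 5
Weighted average:
406 / 5 = 81.2

81.2


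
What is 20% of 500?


Convert percentage to decimal:
20% = 0.2
Multiply:
500 x 0.2 = 100

100


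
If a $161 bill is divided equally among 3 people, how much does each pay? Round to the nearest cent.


Total bill: $161
Number of people: 3
Each pays: $161 / 3 = $53.6666... ≈ $53.67

$53.67


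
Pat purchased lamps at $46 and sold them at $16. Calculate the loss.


Selling price = $16
Cost price = $46
Loss = cost price - selling price:
Loss = $46 - $16 = $30

$30


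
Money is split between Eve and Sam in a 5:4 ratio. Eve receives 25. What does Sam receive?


Find the multiplier:
25 / 5 = 5
Apply to Sam's share:
4 x 5 = 20

20


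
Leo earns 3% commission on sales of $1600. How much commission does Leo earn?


Convert rate to decimal:
3% = 0.03
Multiply by sales:
$1600 x 0.03 = $48

$48


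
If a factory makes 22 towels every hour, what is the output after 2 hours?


Production rate: 22 towels per hour
Time: 2 hours
Total: 22 x 2 = 44 towels

44 towels


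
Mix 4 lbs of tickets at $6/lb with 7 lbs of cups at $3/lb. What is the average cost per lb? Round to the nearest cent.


Cost of tickets:
4 x $6 = $24
Cost of cups:
7 x $3 = $21
Total cost: $24 + $21 = $45
Total weight: 11 lbs
Average: $45 / 11 = $4.0909... ≈ $4.09/lb

$4.09/lb


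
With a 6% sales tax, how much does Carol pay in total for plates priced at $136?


Calculate the tax:
6% of $136 = $8.16
Add tax to price:
$136 + $8.16 = $144.16

$144.16


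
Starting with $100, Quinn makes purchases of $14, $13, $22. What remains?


Add up expenses:
$14 + $13 + $22 = $49
Subtract from budget:
$100 - $49 = $51

$51


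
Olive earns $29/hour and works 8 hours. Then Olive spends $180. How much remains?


Calculate earnings:
8 x $29 = $232
Subtract spending:
$232 - $180 = $52

$52


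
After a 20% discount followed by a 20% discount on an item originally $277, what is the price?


First discount:
20% of $277 = $55.40
Price after first discount:
$277 - $55.40 = $221.60
Second discount:
20% of $221.60 = $44.32
Final price:
$221.60 - $44.32 = $177.28

$177.28


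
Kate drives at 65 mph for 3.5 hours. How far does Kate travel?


Use the formula: distance = speed x time
Speed = 65 mph, Time = 3.5 hours
65 x 3.5 = 227.5 miles

227.5 miles


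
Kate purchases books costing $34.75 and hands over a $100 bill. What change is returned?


Start with the amount paid:
$100
Subtract the price:
$100 - $34.75 = $65.25

$65.25


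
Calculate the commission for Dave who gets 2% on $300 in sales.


Convert rate to decimal:
2% = 0.02
Multiply by sales:
$300 x 0.02 = $6

$6


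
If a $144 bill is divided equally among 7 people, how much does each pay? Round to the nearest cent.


Total bill: $144
Number of people: 7
Each pays: $144 / 7 = $20.5714... ≈ $20.57

$20.57


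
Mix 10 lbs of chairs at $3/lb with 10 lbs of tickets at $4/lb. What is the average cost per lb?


Cost of chairs:
10 x $3 = $30
Cost of tickets:
10 x $4 = $40
Total cost: $30 + $40 = $70
Total weight: 20 lbs
Average: $70 / 20 = $3.50/lb

$3.50/lb


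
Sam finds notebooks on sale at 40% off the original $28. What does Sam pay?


Calculate the discount amount:
40% of $28 = $11.20
Subtract from original:
$28 - $11.20 = $16.80

$16.80


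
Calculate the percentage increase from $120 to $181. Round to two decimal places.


Find the absolute change:
|181 - 120| = 61
Divide by original and multiply by 100:
61 / 120 x 100 = 50.8333...% ≈ 50.83%

50.83%


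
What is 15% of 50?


Convert percentage to decimal:
15% = 0.15
Multiply:
50 x 0.15 = 7.5

7.5


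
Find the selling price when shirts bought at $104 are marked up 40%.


Calculate the markup amount:
40% of $104 = $41.60
Add to cost:
$104 + $41.60 = $145.60

$145.60


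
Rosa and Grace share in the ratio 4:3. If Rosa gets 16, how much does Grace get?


Find the multiplier:
16 / 4 = 4
Apply to Grace's share:
3 x 4 = 12

12


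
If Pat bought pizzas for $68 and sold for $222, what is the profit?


Selling price = $222
Cost price = $68
Profit = selling price - cost price:
Profit = $222 - $68 = $154

$154


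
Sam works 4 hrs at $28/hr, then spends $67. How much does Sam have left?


Calculate earnings:
4 x $28 = $112
Subtract spending:
$112 - $67 = $45

$45


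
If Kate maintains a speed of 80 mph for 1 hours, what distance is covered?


Use the formula: distance = speed x time
Speed = 80 mph, Time = 1 hours
80 x 1 = 80 miles

80 miles


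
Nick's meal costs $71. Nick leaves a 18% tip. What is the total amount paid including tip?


Calculate the tip:
18% of $71 = $12.78
Add tip to meal cost:
$71 + $12.78 = $83.78

$83.78


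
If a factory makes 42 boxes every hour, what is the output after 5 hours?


Production rate: 42 boxes per hour
Time: 5 hours
Total: 42 x 5 = 210 boxes

210 boxes


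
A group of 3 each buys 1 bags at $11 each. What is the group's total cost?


Cost per person:
1 x $11 = $11
Group total:
3 x $11 = $33

$33


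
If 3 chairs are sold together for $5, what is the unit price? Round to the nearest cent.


Total cost: $5
Number of items: 3
Unit price: $5 / 3 = $1.6666... ≈ $1.67

$1.67


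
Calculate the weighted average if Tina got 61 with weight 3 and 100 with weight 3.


Weighted sum:
3 x 61 + 3 x 100 = 483
Total weight:
3 + 3 = 6
Weighted average:
483 / 6 = 80.5

80.5


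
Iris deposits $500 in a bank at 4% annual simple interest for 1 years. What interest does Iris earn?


Use the formula I = P x R x T / 100
P x R x T = 500 x 4 x 1 = 2000
I = 2000 / 100 = $20

$20


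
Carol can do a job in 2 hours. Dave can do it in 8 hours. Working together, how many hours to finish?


Carol's rate: 1/2 of the job per hour
Dave's rate: 1/8 of the job per hour
Combined rate: 1/2 + 1/8 = 5/8 per hour
Time = 1 / (5/8) = 8/5 = 1.6 hours

1.6 hours


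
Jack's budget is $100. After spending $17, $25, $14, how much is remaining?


Add up expenses:
$17 + $25 + $14 = $56
Subtract from budget:
$100 - $56 = $44

$44


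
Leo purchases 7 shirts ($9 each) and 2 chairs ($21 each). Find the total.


Cost of shirts:
7 x $9 = $63
Cost of chairs:
2 x $21 = $42
Add both:
$63 + $42 = $105

$105


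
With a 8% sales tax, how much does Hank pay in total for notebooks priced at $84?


Calculate the tax:
8% of $84 = $6.72
Add tax to price:
$84 + $6.72 = $90.72

$90.72


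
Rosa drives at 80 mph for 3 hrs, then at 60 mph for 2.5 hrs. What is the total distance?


Leg 1 distance:
80 x 3 = 240 miles
Leg 2 distance:
60 x 2.5 = 150 miles
Total distance:
240 + 150 = 390 miles

390 miles


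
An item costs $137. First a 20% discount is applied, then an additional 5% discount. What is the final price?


First discount:
20% of $137 = $27.40
Price after first discount:
$137 - $27.40 = $109.60
Second discount:
5% of $109.60 = $5.48
Final price:
$109.60 - $5.48 = $104.12

$104.12


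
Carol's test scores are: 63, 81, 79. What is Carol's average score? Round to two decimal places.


Add the scores:
63 + 81 + 79 = 223
Divide by the number of tests:
223 / 3 = 74.3333... ≈ 74.33

74.33


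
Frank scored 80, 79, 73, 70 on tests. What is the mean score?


Add the scores:
80 + 79 + 73 + 70 = 302
Divide by the number of tests:
302 / 4 = 75.5

75.5


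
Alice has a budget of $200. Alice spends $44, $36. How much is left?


Add up expenses:
$44 + $36 = $80
Subtract from budget:
$200 - $80 = $120

$120


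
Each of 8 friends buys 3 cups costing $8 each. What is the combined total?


Cost per person:
3 x $8 = $24
Group total:
8 x $24 = $192

$192


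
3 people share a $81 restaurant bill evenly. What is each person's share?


Total bill: $81
Number of people: 3
Each pays: $81 / 3 = $27

$27


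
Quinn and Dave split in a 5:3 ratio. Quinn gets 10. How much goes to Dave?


Find the multiplier:
10 / 5 = 2
Apply to Dave's share:
3 x 2 = 6

6


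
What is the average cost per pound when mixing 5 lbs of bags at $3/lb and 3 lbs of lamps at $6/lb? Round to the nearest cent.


Cost of bags:
5 x $3 = $15
Cost of lamps:
3 x $6 = $18
Total cost: $15 + $18 = $33
Total weight: 8 lbs
Average: $33 / 8 = $4.125 ≈ $4.13/lb

$4.13/lb


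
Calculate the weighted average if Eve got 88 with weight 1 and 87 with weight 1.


Weighted sum:
1 x 88 + 1 x 87 = 175
Total weight:
1 + 1 = 2
Weighted average:
175 / 2 = 87.5

87.5


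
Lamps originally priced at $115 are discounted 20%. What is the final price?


Calculate the discount amount:
20% of $115 = $23
Subtract from original:
$115 - $23 = $92

$92


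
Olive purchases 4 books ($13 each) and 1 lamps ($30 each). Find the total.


Cost of books:
4 x $13 = $52
Cost of lamps:
1 x $30 = $30
Add both:
$52 + $30 = $82

$82


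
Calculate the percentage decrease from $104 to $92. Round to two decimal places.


Find the absolute change:
|92 - 104| = 12
Divide by original and multiply by 100:
12 / 104 x 100 = 11.5384...% ≈ 11.54%

11.54%


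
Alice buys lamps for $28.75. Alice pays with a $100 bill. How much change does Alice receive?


Start with the amount paid:
$100
Subtract the price:
$100 - $28.75 = $71.25

$71.25


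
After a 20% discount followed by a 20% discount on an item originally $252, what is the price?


First discount:
20% of $252 = $50.40
Price after first discount:
$252 - $50.40 = $201.60
Second discount:
20% of $201.60 = $40.32
Final price:
$201.60 - $40.32 = $161.28

$161.28


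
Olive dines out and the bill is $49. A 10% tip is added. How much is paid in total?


Calculate the tip:
10% of $49 = $4.90
Add tip to meal cost:
$49 + $4.90 = $53.90

$53.90


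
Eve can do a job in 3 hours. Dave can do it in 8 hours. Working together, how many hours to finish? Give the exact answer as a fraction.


Eve's rate: 1/3 of the job per hour
Dave's rate: 1/8 of the job per hour
Combined rate: 1/3 + 1/8 = 11/24 per hour
Time = 1 / (11/24) = 24/11 hours (≈ 2.18 hours)

24/11 hours


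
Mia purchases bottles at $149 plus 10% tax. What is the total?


Calculate the tax:
10% of $149 = $14.90
Add tax to price:
$149 + $14.90 = $163.90

$163.90


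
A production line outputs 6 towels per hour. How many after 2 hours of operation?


Production rate: 6 towels per hour
Time: 2 hours
Total: 6 x 2 = 12 towels

12 towels


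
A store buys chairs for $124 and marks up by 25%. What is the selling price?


Calculate the markup amount:
25% of $124 = $31
Add to cost:
$124 + $31 = $155

$155


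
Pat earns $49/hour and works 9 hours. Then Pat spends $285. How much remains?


Calculate earnings:
9 x $49 = $441
Subtract spending:
$441 - $285 = $156

$156


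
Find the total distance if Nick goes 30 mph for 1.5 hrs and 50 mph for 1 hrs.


Leg 1 distance:
30 x 1.5 = 45 miles
Leg 2 distance:
50 x 1 = 50 miles
Total distance:
45 + 50 = 95 miles

95 miles


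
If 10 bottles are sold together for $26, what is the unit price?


Total cost: $26
Number of items: 10
Unit price: $26 / 10 = $2.60

$2.60


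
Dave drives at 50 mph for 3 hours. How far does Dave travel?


Use the formula: distance = speed x time
Speed = 50 mph, Time = 3 hours
50 x 3 = 150 miles

150 miles


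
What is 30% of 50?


Convert percentage to decimal:
30% = 0.3
Multiply:
50 x 0.3 = 15

15


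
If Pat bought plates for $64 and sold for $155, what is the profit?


Selling price = $155
Cost price = $64
Profit = selling price - cost price:
Profit = $155 - $64 = $91

$91


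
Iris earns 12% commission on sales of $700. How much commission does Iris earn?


Convert rate to decimal:
12% = 0.12
Multiply by sales:
$700 x 0.12 = $84

$84


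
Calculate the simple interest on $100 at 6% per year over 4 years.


Use the formula I = P x R x T / 100
P x R x T = 100 x 6 x 4 = 2400
I = 2400 / 100 = $24

$24


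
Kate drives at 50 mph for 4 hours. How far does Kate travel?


Use the formula: distance = speed x time
Speed = 50 mph, Time = 4 hours
50 x 4 = 200 miles

200 miles


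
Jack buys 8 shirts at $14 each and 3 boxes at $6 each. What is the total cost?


Cost of shirts:
8 x $14 = $112
Cost of boxes:
3 x $6 = $18
Add both:
$112 + $18 = $130

$130


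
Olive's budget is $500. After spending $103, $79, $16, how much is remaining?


Add up expenses:
$103 + $79 + $16 = $198
Subtract from budget:
$500 - $198 = $302

$302


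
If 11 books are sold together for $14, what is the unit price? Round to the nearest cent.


Total cost: $14
Number of items: 11
Unit price: $14 / 11 = $1.2727... ≈ $1.27

$1.27


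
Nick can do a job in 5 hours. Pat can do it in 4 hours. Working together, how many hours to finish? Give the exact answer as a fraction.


Nick's rate: 1/5 of the job per hour
Pat's rate: 1/4 of the job per hour
Combined rate: 1/5 + 1/4 = 9/20 per hour
Time = 1 / (9/20) = 20/9 hours (≈ 2.22 hours)

20/9 hours


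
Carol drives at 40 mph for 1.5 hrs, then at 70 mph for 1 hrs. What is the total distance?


Leg 1 distance:
40 x 1.5 = 60 miles
Leg 2 distance:
70 x 1 = 70 miles
Total distance:
60 + 70 = 130 miles

130 miles


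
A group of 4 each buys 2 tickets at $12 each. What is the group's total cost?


Cost per person:
2 x $12 = $24
Group total:
4 x $24 = $96

$96


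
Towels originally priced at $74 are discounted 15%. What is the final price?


Calculate the discount amount:
15% of $74 = $11.10
Subtract from original:
$74 - $11.10 = $62.90

$62.90


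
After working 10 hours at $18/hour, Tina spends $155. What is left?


Calculate earnings:
10 x $18 = $180
Subtract spending:
$180 - $155 = $25

$25


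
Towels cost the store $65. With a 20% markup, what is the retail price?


Calculate the markup amount:
20% of $65 = $13
Add to cost:
$65 + $13 = $78

$78


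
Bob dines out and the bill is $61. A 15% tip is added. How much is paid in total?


Calculate the tip:
15% of $61 = $9.15
Add tip to meal cost:
$61 + $9.15 = $70.15

$70.15


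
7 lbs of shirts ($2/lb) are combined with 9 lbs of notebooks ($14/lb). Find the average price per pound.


Cost of shirts:
7 x $2 = $14
Cost of notebooks:
9 x $14 = $126
Total cost: $14 + $126 = $140
Total weight: 16 lbs
Average: $140 / 16 = $8.75/lb

$8.75/lb


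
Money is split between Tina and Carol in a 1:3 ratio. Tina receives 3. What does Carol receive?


Find the multiplier:
3 / 1 = 3
Apply to Carol's share:
3 x 3 = 9

9


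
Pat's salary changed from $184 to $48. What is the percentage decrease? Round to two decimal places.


Find the absolute change:
|48 - 184| = 136
Divide by original and multiply by 100:
136 / 184 x 100 = 73.9130...% ≈ 73.91%

73.91%


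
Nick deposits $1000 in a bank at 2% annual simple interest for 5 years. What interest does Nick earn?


Use the formula I = P x R x T / 100
P x R x T = 1000 x 2 x 5 = 10000
I = 10000 / 100 = $100

$100


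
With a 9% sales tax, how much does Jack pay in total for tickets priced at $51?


Calculate the tax:
9% of $51 = $4.59
Add tax to price:
$51 + $4.59 = $55.59

$55.59


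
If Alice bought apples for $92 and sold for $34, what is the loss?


Selling price = $34
Cost price = $92
Loss = cost price - selling price:
Loss = $92 - $34 = $58

$58


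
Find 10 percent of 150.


Convert percentage to decimal:
10% = 0.1
Multiply:
150 x 0.1 = 15

15


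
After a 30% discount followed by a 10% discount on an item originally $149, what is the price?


First discount:
30% of $149 = $44.70
Price after first discount:
$149 - $44.70 = $104.30
Second discount:
10% of $104.30 = $10.43
Final price:
$104.30 - $10.43 = $93.87

$93.87


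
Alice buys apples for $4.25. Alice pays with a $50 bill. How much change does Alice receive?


Start with the amount paid:
$50
Subtract the price:
$50 - $4.25 = $45.75

$45.75


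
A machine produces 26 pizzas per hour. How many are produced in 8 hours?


Production rate: 26 pizzas per hour
Time: 8 hours
Total: 26 x 8 = 208 pizzas

208 pizzas


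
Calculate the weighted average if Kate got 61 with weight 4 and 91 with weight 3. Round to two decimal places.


Weighted sum:
4 x 61 + 3 x 91 = 517
Total weight:
4 + 3 = 7
Weighted average:
517 / 7 = 73.8571... ≈ 73.86

73.86


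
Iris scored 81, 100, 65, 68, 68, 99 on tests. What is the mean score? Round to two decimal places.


Add the scores:
81 + 100 + 65 + 68 + 68 + 99 = 481
Divide by the number of tests:
481 / 6 = 80.1666... ≈ 80.17

80.17


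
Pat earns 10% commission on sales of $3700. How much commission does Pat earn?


Convert rate to decimal:
10% = 0.1
Multiply by sales:
$3700 x 0.1 = $370

$370


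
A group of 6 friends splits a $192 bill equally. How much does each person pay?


Total bill: $192
Number of people: 6
Each pays: $192 / 6 = $32

$32


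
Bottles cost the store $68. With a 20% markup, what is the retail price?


Calculate the markup amount:
20% of $68 = $13.60
Add to cost:
$68 + $13.60 = $81.60

$81.60


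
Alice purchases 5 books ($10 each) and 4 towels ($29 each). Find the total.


Cost of books:
5 x $10 = $50
Cost of towels:
4 x $29 = $116
Add both:
$50 + $116 = $166

$166


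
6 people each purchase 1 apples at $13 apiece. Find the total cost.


Cost per person:
1 x $13 = $13
Group total:
6 x $13 = $78

$78


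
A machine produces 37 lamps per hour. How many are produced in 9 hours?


Production rate: 37 lamps per hour
Time: 9 hours
Total: 37 x 9 = 333 lamps

333 lamps


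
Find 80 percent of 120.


Convert percentage to decimal:
80% = 0.8
Multiply:
120 x 0.8 = 96

96


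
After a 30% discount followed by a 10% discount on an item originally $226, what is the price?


First discount:
30% of $226 = $67.80
Price after first discount:
$226 - $67.80 = $158.20
Second discount:
10% of $158.20 = $15.82
Final price:
$158.20 - $15.82 = $142.38

$142.38


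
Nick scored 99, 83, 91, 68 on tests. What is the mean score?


Add the scores:
99 + 83 + 91 + 68 = 341
Divide by the number of tests:
341 / 4 = 85.25

85.25


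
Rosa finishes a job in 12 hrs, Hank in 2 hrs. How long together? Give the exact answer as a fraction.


Rosa's rate: 1/12 of the job per hour
Hank's rate: 1/2 of the job per hour
Combined rate: 1/12 + 1/2 = 7/12 per hour
Time = 1 / (7/12) = 12/7 hours (≈ 1.71 hours)

12/7 hours


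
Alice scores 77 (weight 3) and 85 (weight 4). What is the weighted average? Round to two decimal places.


Weighted sum:
3 x 77 + 4 x 85 = 571
Total weight:
3 + 4 = 7
Weighted average:
571 / 7 = 81.5714... ≈ 81.57

81.57


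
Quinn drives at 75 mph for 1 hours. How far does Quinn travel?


Use the formula: distance = speed x time
Speed = 75 mph, Time = 1 hours
75 x 1 = 75 miles

75 miles


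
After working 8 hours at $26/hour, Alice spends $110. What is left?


Calculate earnings:
8 x $26 = $208
Subtract spending:
$208 - $110 = $98

$98


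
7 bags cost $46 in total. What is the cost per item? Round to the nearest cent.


Total cost: $46
Number of items: 7
Unit price: $46 / 7 = $6.5714... ≈ $6.57

$6.57


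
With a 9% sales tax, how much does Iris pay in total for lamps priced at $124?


Calculate the tax:
9% of $124 = $11.16
Add tax to price:
$124 + $11.16 = $135.16

$135.16


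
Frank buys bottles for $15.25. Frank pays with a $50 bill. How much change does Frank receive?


Start with the amount paid:
$50
Subtract the price:
$50 - $15.25 = $34.75

$34.75


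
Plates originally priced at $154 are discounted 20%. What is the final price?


Calculate the discount amount:
20% of $154 = $30.80
Subtract from original:
$154 - $30.80 = $123.20

$123.20


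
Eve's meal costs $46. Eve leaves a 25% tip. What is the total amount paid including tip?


Calculate the tip:
25% of $46 = $11.50
Add tip to meal cost:
$46 + $11.50 = $57.50

$57.50


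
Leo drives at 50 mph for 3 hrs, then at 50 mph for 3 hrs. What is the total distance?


Leg 1 distance:
50 x 3 = 150 miles
Leg 2 distance:
50 x 3 = 150 miles
Total distance:
150 + 150 = 300 miles

300 miles


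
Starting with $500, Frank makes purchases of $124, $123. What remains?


Add up expenses:
$124 + $123 = $247
Subtract from budget:
$500 - $247 = $253

$253


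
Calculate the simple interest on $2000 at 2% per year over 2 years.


Use the formula I = P x R x T / 100
P x R x T = 2000 x 2 x 2 = 8000
I = 8000 / 100 = $80

$80
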